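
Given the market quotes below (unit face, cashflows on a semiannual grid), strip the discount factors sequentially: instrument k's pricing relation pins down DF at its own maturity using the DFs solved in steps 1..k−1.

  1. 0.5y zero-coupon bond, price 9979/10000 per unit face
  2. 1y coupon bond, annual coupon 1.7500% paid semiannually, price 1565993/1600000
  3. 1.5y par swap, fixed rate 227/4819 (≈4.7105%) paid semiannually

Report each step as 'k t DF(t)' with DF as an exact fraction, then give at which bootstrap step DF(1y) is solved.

1 1/2 9979/10000
2 1 601/625
3 3/2 9319/10000
DF(1y) is solved at step 2

step 1 [0.5y] zero: DF = P = 9979/10000 ≈ 0.997900
step 2 [1y] bond c/2=7/800: DF=(1565993/1600000 − 7/800·(0.997900))/(1+7/800) = 601/625 ≈ 0.961600
step 3 [1.5y] swap r/2=227/9638: DF=(1 − 227/9638·(0.997900+0.961600))/(1+227/9638) = 9319/10000 ≈ 0.931900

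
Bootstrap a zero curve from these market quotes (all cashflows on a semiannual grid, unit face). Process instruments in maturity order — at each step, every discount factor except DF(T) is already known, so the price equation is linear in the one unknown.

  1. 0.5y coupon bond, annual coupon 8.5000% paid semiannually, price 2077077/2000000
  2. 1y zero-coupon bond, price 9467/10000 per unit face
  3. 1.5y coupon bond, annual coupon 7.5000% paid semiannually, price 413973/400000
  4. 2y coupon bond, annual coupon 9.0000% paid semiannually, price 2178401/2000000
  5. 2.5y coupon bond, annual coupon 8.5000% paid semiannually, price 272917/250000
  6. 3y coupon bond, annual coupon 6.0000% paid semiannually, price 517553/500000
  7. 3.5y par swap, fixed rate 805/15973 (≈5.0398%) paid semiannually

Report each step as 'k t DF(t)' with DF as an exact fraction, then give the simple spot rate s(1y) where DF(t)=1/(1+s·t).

step 1 [0.5y] bond c/2=17/400: DF=(2077077/2000000 − 17/400·(0))/(1+17/400) = 4981/5000 ≈ 0.996200
step 2 [1y] zero: DF = P = 9467/10000 ≈ 0.946700
step 3 [1.5y] bond c/2=3/80: DF=(413973/400000 − 3/80·(0.996200+0.946700))/(1+3/80) = 9273/10000 ≈ 0.927300
step 4 [2y] bond c/2=9/200: DF=(2178401/2000000 − 9/200·(0.996200+0.946700+0.927300))/(1+9/200) = 9187/10000 ≈ 0.918700
step 5 [2.5y] bond c/2=17/400: DF=(272917/250000 − 17/400·(0.996200+0.946700+0.927300+0.918700))/(1+17/400) = 8927/10000 ≈ 0.892700
step 6 [3y] bond c/2=3/100: DF=(517553/500000 − 3/100·(0.996200+0.946700+0.927300+0.918700+0.892700))/(1+3/100) = 4343/5000 ≈ 0.868600
step 7 [3.5y] swap r/2=805/31946: DF=(1 − 805/31946·(0.996200+0.946700+0.927300+0.918700+0.892700+0.868600))/(1+805/31946) = 839/1000 ≈ 0.839000

1 1/2 4981/5000
2 1 9467/10000
3 3/2 9273/10000
4 2 9187/10000
5 5/2 8927/10000
6 3 4343/5000
7 7/2 839/1000
s(1y) = (1/(9467/10000) − 1)/(1) = 533/9467 ≈ 5.6301%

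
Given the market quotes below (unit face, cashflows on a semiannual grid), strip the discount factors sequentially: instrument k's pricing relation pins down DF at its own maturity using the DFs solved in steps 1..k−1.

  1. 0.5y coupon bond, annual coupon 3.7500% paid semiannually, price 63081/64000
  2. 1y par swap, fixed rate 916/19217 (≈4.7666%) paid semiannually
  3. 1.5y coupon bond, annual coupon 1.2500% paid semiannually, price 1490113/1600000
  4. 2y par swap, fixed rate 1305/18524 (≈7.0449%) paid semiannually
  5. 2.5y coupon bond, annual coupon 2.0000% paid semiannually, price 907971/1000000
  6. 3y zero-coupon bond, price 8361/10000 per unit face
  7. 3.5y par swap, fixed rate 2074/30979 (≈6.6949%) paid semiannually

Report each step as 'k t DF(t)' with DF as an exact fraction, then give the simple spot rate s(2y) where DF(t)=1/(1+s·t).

step 1 [0.5y] bond c/2=3/160: DF=(63081/64000 − 3/160·(0))/(1+3/160) = 387/400 ≈ 0.967500
step 2 [1y] swap r/2=458/19217: DF=(1 − 458/19217·(0.967500))/(1+458/19217) = 4771/5000 ≈ 0.954200
step 3 [1.5y] bond c/2=1/160: DF=(1490113/1600000 − 1/160·(0.967500+0.954200))/(1+1/160) = 571/625 ≈ 0.913600
step 4 [2y] swap r/2=1305/37048: DF=(1 − 1305/37048·(0.967500+0.954200+0.913600))/(1+1305/37048) = 1739/2000 ≈ 0.869500
step 5 [2.5y] bond c/2=1/100: DF=(907971/1000000 − 1/100·(0.967500+0.954200+0.913600+0.869500))/(1+1/100) = 8623/10000 ≈ 0.862300
step 6 [3y] zero: DF = P = 8361/10000 ≈ 0.836100
step 7 [3.5y] swap r/2=1037/30979: DF=(1 − 1037/30979·(0.967500+0.954200+0.913600+0.869500+0.862300+0.836100))/(1+1037/30979) = 3963/5000 ≈ 0.792600

1 1/2 387/400
2 1 4771/5000
3 3/2 571/625
4 2 1739/2000
5 5/2 8623/10000
6 3 8361/10000
7 7/2 3963/5000
s(2y) = (1/(1739/2000) − 1)/(2) = 261/3478 ≈ 7.5043%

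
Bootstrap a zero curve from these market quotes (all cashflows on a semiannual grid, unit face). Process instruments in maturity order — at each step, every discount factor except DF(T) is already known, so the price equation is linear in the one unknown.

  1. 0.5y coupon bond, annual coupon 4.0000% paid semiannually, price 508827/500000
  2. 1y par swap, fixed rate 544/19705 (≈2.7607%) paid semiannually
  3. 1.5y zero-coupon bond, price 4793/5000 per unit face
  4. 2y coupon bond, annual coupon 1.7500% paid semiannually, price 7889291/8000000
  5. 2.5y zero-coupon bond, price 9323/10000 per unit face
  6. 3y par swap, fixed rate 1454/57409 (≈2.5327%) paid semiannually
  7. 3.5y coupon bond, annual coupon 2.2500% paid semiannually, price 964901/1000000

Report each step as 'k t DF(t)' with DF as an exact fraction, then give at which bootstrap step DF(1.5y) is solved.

step 1 [0.5y] bond c/2=1/50: DF=(508827/500000 − 1/50·(0))/(1+1/50) = 9977/10000 ≈ 0.997700
step 2 [1y] swap r/2=272/19705: DF=(1 − 272/19705·(0.997700))/(1+272/19705) = 608/625 ≈ 0.972800
step 3 [1.5y] zero: DF = P = 4793/5000 ≈ 0.958600
step 4 [2y] bond c/2=7/800: DF=(7889291/8000000 − 7/800·(0.997700+0.972800+0.958600))/(1+7/800) = 4761/5000 ≈ 0.952200
step 5 [2.5y] zero: DF = P = 9323/10000 ≈ 0.932300
step 6 [3y] swap r/2=727/57409: DF=(1 − 727/57409·(0.997700+0.972800+0.958600+0.952200+0.932300))/(1+727/57409) = 9273/10000 ≈ 0.927300
step 7 [3.5y] bond c/2=9/800: DF=(964901/1000000 − 9/800·(0.997700+0.972800+0.958600+0.952200+0.932300+0.927300))/(1+9/800) = 8903/10000 ≈ 0.890300

1 1/2 9977/10000
2 1 608/625
3 3/2 4793/5000
4 2 4761/5000
5 5/2 9323/10000
6 3 9273/10000
7 7/2 8903/10000
DF(1.5y) is solved at step 3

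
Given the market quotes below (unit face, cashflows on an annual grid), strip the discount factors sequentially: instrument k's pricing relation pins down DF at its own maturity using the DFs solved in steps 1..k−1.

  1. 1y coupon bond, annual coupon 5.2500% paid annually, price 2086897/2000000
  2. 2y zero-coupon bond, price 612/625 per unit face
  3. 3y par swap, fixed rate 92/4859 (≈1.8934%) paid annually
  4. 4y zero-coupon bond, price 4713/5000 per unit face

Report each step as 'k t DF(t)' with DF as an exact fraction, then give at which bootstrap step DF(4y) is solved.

1 1 4957/5000
2 2 612/625
3 3 1181/1250
4 4 4713/5000
DF(4y) is solved at step 4

step 1 [1y] bond c/1=21/400: DF=(2086897/2000000 − 21/400·(0))/(1+21/400) = 4957/5000 ≈ 0.991400
step 2 [2y] zero: DF = P = 612/625 ≈ 0.979200
step 3 [3y] swap r/1=92/4859: DF=(1 − 92/4859·(0.991400+0.979200))/(1+92/4859) = 1181/1250 ≈ 0.944800
step 4 [4y] zero: DF = P = 4713/5000 ≈ 0.942600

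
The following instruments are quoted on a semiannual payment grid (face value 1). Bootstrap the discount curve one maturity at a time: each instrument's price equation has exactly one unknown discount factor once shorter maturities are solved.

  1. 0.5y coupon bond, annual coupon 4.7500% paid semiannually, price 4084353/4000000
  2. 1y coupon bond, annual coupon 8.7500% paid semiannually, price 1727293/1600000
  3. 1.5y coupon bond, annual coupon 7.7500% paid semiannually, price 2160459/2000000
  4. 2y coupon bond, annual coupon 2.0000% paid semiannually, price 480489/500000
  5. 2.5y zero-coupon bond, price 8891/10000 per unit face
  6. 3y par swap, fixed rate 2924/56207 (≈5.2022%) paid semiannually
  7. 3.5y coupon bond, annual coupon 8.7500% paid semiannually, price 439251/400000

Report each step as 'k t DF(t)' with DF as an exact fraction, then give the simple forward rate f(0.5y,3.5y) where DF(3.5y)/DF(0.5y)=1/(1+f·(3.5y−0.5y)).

step 1 [0.5y] bond c/2=19/800: DF=(4084353/4000000 − 19/800·(0))/(1+19/800) = 4987/5000 ≈ 0.997400
step 2 [1y] bond c/2=7/160: DF=(1727293/1600000 − 7/160·(0.997400))/(1+7/160) = 397/400 ≈ 0.992500
step 3 [1.5y] bond c/2=31/800: DF=(2160459/2000000 − 31/800·(0.997400+0.992500))/(1+31/800) = 9657/10000 ≈ 0.965700
step 4 [2y] bond c/2=1/100: DF=(480489/500000 − 1/100·(0.997400+0.992500+0.965700))/(1+1/100) = 4611/5000 ≈ 0.922200
step 5 [2.5y] zero: DF = P = 8891/10000 ≈ 0.889100
step 6 [3y] swap r/2=1462/56207: DF=(1 − 1462/56207·(0.997400+0.992500+0.965700+0.922200+0.889100))/(1+1462/56207) = 4269/5000 ≈ 0.853800
step 7 [3.5y] bond c/2=7/160: DF=(439251/400000 − 7/160·(0.997400+0.992500+0.965700+0.922200+0.889100+0.853800))/(1+7/160) = 1633/2000 ≈ 0.816500

1 1/2 4987/5000
2 1 397/400
3 3/2 9657/10000
4 2 4611/5000
5 5/2 8891/10000
6 3 4269/5000
7 7/2 1633/2000
f(0.5y,3.5y) = ((4987/5000)/(1633/2000) − 1)/(3) = 603/8165 ≈ 7.3852%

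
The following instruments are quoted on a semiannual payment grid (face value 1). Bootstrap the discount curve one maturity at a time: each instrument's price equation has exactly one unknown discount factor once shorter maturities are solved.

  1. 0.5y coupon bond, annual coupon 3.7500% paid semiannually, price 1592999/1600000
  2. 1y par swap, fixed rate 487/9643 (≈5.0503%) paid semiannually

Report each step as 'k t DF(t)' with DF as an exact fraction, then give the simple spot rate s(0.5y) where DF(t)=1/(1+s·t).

step 1 [0.5y] bond c/2=3/160: DF=(1592999/1600000 − 3/160·(0))/(1+3/160) = 9773/10000 ≈ 0.977300
step 2 [1y] swap r/2=487/19286: DF=(1 − 487/19286·(0.977300))/(1+487/19286) = 9513/10000 ≈ 0.951300

1 1/2 9773/10000
2 1 9513/10000
s(0.5y) = (1/(9773/10000) − 1)/(1/2) = 454/9773 ≈ 4.6455%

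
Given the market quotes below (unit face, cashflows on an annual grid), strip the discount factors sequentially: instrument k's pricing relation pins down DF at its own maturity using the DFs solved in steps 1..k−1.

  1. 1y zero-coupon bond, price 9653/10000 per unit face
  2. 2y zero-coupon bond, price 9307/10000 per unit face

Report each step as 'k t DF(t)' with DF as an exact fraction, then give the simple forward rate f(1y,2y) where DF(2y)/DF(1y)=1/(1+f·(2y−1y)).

step 1 [1y] zero: DF = P = 9653/10000 ≈ 0.965300
step 2 [2y] zero: DF = P = 9307/10000 ≈ 0.930700

1 1 9653/10000
2 2 9307/10000
f(1y,2y) = ((9653/10000)/(9307/10000) − 1)/(1) = 346/9307 ≈ 3.7176%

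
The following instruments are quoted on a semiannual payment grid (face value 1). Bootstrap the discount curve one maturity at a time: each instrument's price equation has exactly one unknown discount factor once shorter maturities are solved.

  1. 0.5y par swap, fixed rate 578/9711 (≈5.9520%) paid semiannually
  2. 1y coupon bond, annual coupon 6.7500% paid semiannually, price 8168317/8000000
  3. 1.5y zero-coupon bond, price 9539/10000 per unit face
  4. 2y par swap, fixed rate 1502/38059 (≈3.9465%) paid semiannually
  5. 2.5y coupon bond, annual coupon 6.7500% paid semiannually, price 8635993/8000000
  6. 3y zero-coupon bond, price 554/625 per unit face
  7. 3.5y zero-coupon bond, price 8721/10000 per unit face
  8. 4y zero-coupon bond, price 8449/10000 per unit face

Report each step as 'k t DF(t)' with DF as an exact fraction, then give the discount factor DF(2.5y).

step 1 [0.5y] swap r/2=289/9711: DF=(1 − 289/9711·(0))/(1+289/9711) = 9711/10000 ≈ 0.971100
step 2 [1y] bond c/2=27/800: DF=(8168317/8000000 − 27/800·(0.971100))/(1+27/800) = 239/250 ≈ 0.956000
step 3 [1.5y] zero: DF = P = 9539/10000 ≈ 0.953900
step 4 [2y] swap r/2=751/38059: DF=(1 − 751/38059·(0.971100+0.956000+0.953900))/(1+751/38059) = 9249/10000 ≈ 0.924900
step 5 [2.5y] bond c/2=27/800: DF=(8635993/8000000 − 27/800·(0.971100+0.956000+0.953900+0.924900))/(1+27/800) = 23/25 ≈ 0.920000
step 6 [3y] zero: DF = P = 554/625 ≈ 0.886400
step 7 [3.5y] zero: DF = P = 8721/10000 ≈ 0.872100
step 8 [4y] zero: DF = P = 8449/10000 ≈ 0.844900

1 1/2 9711/10000
2 1 239/250
3 3/2 9539/10000
4 2 9249/10000
5 5/2 23/25
6 3 554/625
7 7/2 8721/10000
8 4 8449/10000
DF(2.5y) = 23/25 ≈ 0.920000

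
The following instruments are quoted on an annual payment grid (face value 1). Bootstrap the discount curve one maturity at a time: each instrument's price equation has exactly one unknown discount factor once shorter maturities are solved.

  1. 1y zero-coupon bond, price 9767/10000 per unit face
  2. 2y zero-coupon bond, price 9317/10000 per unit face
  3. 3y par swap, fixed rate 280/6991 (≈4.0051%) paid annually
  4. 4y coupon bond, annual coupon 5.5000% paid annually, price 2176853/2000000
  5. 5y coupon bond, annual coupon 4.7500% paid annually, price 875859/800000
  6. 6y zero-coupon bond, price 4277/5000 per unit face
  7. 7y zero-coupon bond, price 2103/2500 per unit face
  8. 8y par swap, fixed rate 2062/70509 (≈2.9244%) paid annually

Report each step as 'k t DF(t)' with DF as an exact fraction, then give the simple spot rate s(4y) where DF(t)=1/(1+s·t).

1 1 9767/10000
2 2 9317/10000
3 3 111/125
4 4 8859/10000
5 5 4391/5000
6 6 4277/5000
7 7 2103/2500
8 8 3969/5000
s(4y) = (1/(8859/10000) − 1)/(4) = 1141/35436 ≈ 3.2199%

step 1 [1y] zero: DF = P = 9767/10000 ≈ 0.976700
step 2 [2y] zero: DF = P = 9317/10000 ≈ 0.931700
step 3 [3y] swap r/1=280/6991: DF=(1 − 280/6991·(0.976700+0.931700))/(1+280/6991) = 111/125 ≈ 0.888000
step 4 [4y] bond c/1=11/200: DF=(2176853/2000000 − 11/200·(0.976700+0.931700+0.888000))/(1+11/200) = 8859/10000 ≈ 0.885900
step 5 [5y] bond c/1=19/400: DF=(875859/800000 − 19/400·(0.976700+0.931700+0.888000+0.885900))/(1+19/400) = 4391/5000 ≈ 0.878200
step 6 [6y] zero: DF = P = 4277/5000 ≈ 0.855400
step 7 [7y] zero: DF = P = 2103/2500 ≈ 0.841200
step 8 [8y] swap r/1=2062/70509: DF=(1 − 2062/70509·(0.976700+0.931700+0.888000+0.885900+0.878200+0.855400+0.841200))/(1+2062/70509) = 3969/5000 ≈ 0.793800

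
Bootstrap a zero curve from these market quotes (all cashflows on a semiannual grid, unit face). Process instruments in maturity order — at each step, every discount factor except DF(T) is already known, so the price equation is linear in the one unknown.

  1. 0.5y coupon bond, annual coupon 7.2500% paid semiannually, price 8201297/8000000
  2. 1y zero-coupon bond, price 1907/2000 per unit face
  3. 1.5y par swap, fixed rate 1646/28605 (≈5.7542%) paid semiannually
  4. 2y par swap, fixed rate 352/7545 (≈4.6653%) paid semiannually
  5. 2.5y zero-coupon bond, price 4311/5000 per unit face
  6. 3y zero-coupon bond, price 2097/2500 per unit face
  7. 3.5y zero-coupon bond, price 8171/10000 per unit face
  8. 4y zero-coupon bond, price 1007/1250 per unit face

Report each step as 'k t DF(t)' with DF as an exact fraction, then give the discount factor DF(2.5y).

step 1 [0.5y] bond c/2=29/800: DF=(8201297/8000000 − 29/800·(0))/(1+29/800) = 9893/10000 ≈ 0.989300
step 2 [1y] zero: DF = P = 1907/2000 ≈ 0.953500
step 3 [1.5y] swap r/2=823/28605: DF=(1 − 823/28605·(0.989300+0.953500))/(1+823/28605) = 9177/10000 ≈ 0.917700
step 4 [2y] swap r/2=176/7545: DF=(1 − 176/7545·(0.989300+0.953500+0.917700))/(1+176/7545) = 114/125 ≈ 0.912000
step 5 [2.5y] zero: DF = P = 4311/5000 ≈ 0.862200
step 6 [3y] zero: DF = P = 2097/2500 ≈ 0.838800
step 7 [3.5y] zero: DF = P = 8171/10000 ≈ 0.817100
step 8 [4y] zero: DF = P = 1007/1250 ≈ 0.805600

1 1/2 9893/10000
2 1 1907/2000
3 3/2 9177/10000
4 2 114/125
5 5/2 4311/5000
6 3 2097/2500
7 7/2 8171/10000
8 4 1007/1250
DF(2.5y) = 4311/5000 ≈ 0.862200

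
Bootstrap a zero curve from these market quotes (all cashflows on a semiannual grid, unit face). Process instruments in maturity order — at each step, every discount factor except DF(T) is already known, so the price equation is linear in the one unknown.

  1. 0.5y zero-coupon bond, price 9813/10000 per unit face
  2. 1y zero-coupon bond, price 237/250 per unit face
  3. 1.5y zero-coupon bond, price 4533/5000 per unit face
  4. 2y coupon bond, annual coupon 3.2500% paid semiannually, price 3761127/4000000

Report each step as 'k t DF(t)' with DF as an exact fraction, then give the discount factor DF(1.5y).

1 1/2 9813/10000
2 1 237/250
3 3/2 4533/5000
4 2 8799/10000
DF(1.5y) = 4533/5000 ≈ 0.906600

step 1 [0.5y] zero: DF = P = 9813/10000 ≈ 0.981300
step 2 [1y] zero: DF = P = 237/250 ≈ 0.948000
step 3 [1.5y] zero: DF = P = 4533/5000 ≈ 0.906600
step 4 [2y] bond c/2=13/800: DF=(3761127/4000000 − 13/800·(0.981300+0.948000+0.906600))/(1+13/800) = 8799/10000 ≈ 0.879900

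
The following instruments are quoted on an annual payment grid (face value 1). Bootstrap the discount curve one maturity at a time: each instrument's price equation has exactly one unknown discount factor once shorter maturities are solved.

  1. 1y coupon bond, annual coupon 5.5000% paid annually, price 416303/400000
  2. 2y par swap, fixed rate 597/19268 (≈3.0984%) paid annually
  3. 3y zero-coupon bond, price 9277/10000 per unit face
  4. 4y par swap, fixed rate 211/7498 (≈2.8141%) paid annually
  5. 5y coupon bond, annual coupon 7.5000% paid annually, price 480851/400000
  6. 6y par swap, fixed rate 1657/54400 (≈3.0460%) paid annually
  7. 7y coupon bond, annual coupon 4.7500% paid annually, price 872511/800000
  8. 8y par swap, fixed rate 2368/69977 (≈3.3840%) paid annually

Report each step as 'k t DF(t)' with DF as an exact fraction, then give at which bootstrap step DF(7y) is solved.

step 1 [1y] bond c/1=11/200: DF=(416303/400000 − 11/200·(0))/(1+11/200) = 1973/2000 ≈ 0.986500
step 2 [2y] swap r/1=597/19268: DF=(1 − 597/19268·(0.986500))/(1+597/19268) = 9403/10000 ≈ 0.940300
step 3 [3y] zero: DF = P = 9277/10000 ≈ 0.927700
step 4 [4y] swap r/1=211/7498: DF=(1 − 211/7498·(0.986500+0.940300+0.927700))/(1+211/7498) = 1789/2000 ≈ 0.894500
step 5 [5y] bond c/1=3/40: DF=(480851/400000 − 3/40·(0.986500+0.940300+0.927700+0.894500))/(1+3/40) = 8567/10000 ≈ 0.856700
step 6 [6y] swap r/1=1657/54400: DF=(1 − 1657/54400·(0.986500+0.940300+0.927700+0.894500+0.856700))/(1+1657/54400) = 8343/10000 ≈ 0.834300
step 7 [7y] bond c/1=19/400: DF=(872511/800000 − 19/400·(0.986500+0.940300+0.927700+0.894500+0.856700+0.834300))/(1+19/400) = 1589/2000 ≈ 0.794500
step 8 [8y] swap r/1=2368/69977: DF=(1 − 2368/69977·(0.986500+0.940300+0.927700+0.894500+0.856700+0.834300+0.794500))/(1+2368/69977) = 477/625 ≈ 0.763200

1 1 1973/2000
2 2 9403/10000
3 3 9277/10000
4 4 1789/2000
5 5 8567/10000
6 6 8343/10000
7 7 1589/2000
8 8 477/625
DF(7y) is solved at step 7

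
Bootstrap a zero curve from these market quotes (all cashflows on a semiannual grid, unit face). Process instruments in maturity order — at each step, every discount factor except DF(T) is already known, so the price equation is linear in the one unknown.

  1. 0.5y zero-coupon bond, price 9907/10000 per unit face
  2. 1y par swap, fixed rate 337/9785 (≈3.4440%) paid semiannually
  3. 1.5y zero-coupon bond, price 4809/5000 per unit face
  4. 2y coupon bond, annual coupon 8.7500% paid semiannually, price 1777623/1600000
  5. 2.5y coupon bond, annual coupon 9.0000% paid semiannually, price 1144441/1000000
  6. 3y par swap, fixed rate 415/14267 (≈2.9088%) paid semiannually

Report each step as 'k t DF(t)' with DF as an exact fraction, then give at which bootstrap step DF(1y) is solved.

step 1 [0.5y] zero: DF = P = 9907/10000 ≈ 0.990700
step 2 [1y] swap r/2=337/19570: DF=(1 − 337/19570·(0.990700))/(1+337/19570) = 9663/10000 ≈ 0.966300
step 3 [1.5y] zero: DF = P = 4809/5000 ≈ 0.961800
step 4 [2y] bond c/2=7/160: DF=(1777623/1600000 − 7/160·(0.990700+0.966300+0.961800))/(1+7/160) = 9421/10000 ≈ 0.942100
step 5 [2.5y] bond c/2=9/200: DF=(1144441/1000000 − 9/200·(0.990700+0.966300+0.961800+0.942100))/(1+9/200) = 9289/10000 ≈ 0.928900
step 6 [3y] swap r/2=415/28534: DF=(1 − 415/28534·(0.990700+0.966300+0.961800+0.942100+0.928900))/(1+415/28534) = 917/1000 ≈ 0.917000

1 1/2 9907/10000
2 1 9663/10000
3 3/2 4809/5000
4 2 9421/10000
5 5/2 9289/10000
6 3 917/1000
DF(1y) is solved at step 2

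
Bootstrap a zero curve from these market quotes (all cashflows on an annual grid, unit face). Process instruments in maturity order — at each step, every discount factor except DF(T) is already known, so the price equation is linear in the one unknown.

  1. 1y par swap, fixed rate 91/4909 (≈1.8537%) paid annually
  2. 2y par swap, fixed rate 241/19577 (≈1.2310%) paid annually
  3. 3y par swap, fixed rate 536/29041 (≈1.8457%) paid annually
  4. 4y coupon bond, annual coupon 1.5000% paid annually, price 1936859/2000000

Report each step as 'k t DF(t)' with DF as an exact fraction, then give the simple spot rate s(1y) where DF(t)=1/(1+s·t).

1 1 4909/5000
2 2 9759/10000
3 3 1183/1250
4 4 1139/1250
s(1y) = (1/(4909/5000) − 1)/(1) = 91/4909 ≈ 1.8537%

step 1 [1y] swap r/1=91/4909: DF=(1 − 91/4909·(0))/(1+91/4909) = 4909/5000 ≈ 0.981800
step 2 [2y] swap r/1=241/19577: DF=(1 − 241/19577·(0.981800))/(1+241/19577) = 9759/10000 ≈ 0.975900
step 3 [3y] swap r/1=536/29041: DF=(1 − 536/29041·(0.981800+0.975900))/(1+536/29041) = 1183/1250 ≈ 0.946400
step 4 [4y] bond c/1=3/200: DF=(1936859/2000000 − 3/200·(0.981800+0.975900+0.946400))/(1+3/200) = 1139/1250 ≈ 0.911200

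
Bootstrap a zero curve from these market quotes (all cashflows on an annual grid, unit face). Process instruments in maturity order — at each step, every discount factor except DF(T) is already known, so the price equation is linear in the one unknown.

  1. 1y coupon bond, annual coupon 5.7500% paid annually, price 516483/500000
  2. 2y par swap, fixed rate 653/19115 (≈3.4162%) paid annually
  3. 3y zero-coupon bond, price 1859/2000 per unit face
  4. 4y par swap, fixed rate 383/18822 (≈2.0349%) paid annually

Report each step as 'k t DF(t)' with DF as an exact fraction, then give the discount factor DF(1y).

1 1 1221/1250
2 2 9347/10000
3 3 1859/2000
4 4 4617/5000
DF(1y) = 1221/1250 ≈ 0.976800

step 1 [1y] bond c/1=23/400: DF=(516483/500000 − 23/400·(0))/(1+23/400) = 1221/1250 ≈ 0.976800
step 2 [2y] swap r/1=653/19115: DF=(1 − 653/19115·(0.976800))/(1+653/19115) = 9347/10000 ≈ 0.934700
step 3 [3y] zero: DF = P = 1859/2000 ≈ 0.929500
step 4 [4y] swap r/1=383/18822: DF=(1 − 383/18822·(0.976800+0.934700+0.929500))/(1+383/18822) = 4617/5000 ≈ 0.923400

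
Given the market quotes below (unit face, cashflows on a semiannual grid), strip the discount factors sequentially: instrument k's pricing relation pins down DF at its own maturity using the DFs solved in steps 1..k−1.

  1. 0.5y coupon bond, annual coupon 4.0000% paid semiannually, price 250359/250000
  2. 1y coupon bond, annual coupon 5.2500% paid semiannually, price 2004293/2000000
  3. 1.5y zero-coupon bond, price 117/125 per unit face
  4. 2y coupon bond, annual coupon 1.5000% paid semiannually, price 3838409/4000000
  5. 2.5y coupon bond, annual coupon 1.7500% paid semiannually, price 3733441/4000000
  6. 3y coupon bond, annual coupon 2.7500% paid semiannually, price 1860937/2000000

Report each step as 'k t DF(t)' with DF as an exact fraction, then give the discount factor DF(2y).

1 1/2 4909/5000
2 1 4757/5000
3 3/2 117/125
4 2 9311/10000
5 5/2 8923/10000
6 3 4271/5000
DF(2y) = 9311/10000 ≈ 0.931100

step 1 [0.5y] bond c/2=1/50: DF=(250359/250000 − 1/50·(0))/(1+1/50) = 4909/5000 ≈ 0.981800
step 2 [1y] bond c/2=21/800: DF=(2004293/2000000 − 21/800·(0.981800))/(1+21/800) = 4757/5000 ≈ 0.951400
step 3 [1.5y] zero: DF = P = 117/125 ≈ 0.936000
step 4 [2y] bond c/2=3/400: DF=(3838409/4000000 − 3/400·(0.981800+0.951400+0.936000))/(1+3/400) = 9311/10000 ≈ 0.931100
step 5 [2.5y] bond c/2=7/800: DF=(3733441/4000000 − 7/800·(0.981800+0.951400+0.936000+0.931100))/(1+7/800) = 8923/10000 ≈ 0.892300
step 6 [3y] bond c/2=11/800: DF=(1860937/2000000 − 11/800·(0.981800+0.951400+0.936000+0.931100+0.892300))/(1+11/800) = 4271/5000 ≈ 0.854200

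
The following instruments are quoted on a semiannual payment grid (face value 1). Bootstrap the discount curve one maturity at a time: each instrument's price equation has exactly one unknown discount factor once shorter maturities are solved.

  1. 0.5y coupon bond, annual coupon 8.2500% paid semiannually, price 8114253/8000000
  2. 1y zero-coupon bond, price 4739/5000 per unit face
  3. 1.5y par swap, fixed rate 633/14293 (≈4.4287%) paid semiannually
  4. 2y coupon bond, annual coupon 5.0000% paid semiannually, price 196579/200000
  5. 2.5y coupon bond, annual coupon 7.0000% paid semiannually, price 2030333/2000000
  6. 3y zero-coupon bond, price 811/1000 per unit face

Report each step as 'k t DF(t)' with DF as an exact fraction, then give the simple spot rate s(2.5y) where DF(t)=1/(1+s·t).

step 1 [0.5y] bond c/2=33/800: DF=(8114253/8000000 − 33/800·(0))/(1+33/800) = 9741/10000 ≈ 0.974100
step 2 [1y] zero: DF = P = 4739/5000 ≈ 0.947800
step 3 [1.5y] swap r/2=633/28586: DF=(1 − 633/28586·(0.974100+0.947800))/(1+633/28586) = 9367/10000 ≈ 0.936700
step 4 [2y] bond c/2=1/40: DF=(196579/200000 − 1/40·(0.974100+0.947800+0.936700))/(1+1/40) = 2223/2500 ≈ 0.889200
step 5 [2.5y] bond c/2=7/200: DF=(2030333/2000000 − 7/200·(0.974100+0.947800+0.936700+0.889200))/(1+7/200) = 8541/10000 ≈ 0.854100
step 6 [3y] zero: DF = P = 811/1000 ≈ 0.811000

1 1/2 9741/10000
2 1 4739/5000
3 3/2 9367/10000
4 2 2223/2500
5 5/2 8541/10000
6 3 811/1000
s(2.5y) = (1/(8541/10000) − 1)/(5/2) = 2918/42705 ≈ 6.8329%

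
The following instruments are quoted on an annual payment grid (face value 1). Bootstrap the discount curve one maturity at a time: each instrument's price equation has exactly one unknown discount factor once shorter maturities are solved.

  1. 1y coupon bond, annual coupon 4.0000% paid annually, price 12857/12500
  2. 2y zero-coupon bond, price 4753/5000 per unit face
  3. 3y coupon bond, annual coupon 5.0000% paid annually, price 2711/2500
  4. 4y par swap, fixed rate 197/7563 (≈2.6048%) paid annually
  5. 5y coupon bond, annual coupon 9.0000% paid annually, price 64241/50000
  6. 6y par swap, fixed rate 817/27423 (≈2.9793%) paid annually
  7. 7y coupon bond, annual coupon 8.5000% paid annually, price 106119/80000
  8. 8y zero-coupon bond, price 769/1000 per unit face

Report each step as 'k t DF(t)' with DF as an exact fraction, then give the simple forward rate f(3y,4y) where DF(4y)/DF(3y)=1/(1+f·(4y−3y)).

1 1 989/1000
2 2 4753/5000
3 3 2351/2500
4 4 1803/2000
5 5 1733/2000
6 6 4183/5000
7 7 7929/10000
8 8 769/1000
f(3y,4y) = ((2351/2500)/(1803/2000) − 1)/(1) = 389/9015 ≈ 4.3150%

step 1 [1y] bond c/1=1/25: DF=(12857/12500 − 1/25·(0))/(1+1/25) = 989/1000 ≈ 0.989000
step 2 [2y] zero: DF = P = 4753/5000 ≈ 0.950600
step 3 [3y] bond c/1=1/20: DF=(2711/2500 − 1/20·(0.989000+0.950600))/(1+1/20) = 2351/2500 ≈ 0.940400
step 4 [4y] swap r/1=197/7563: DF=(1 − 197/7563·(0.989000+0.950600+0.940400))/(1+197/7563) = 1803/2000 ≈ 0.901500
step 5 [5y] bond c/1=9/100: DF=(64241/50000 − 9/100·(0.989000+0.950600+0.940400+0.901500))/(1+9/100) = 1733/2000 ≈ 0.866500
step 6 [6y] swap r/1=817/27423: DF=(1 − 817/27423·(0.989000+0.950600+0.940400+0.901500+0.866500))/(1+817/27423) = 4183/5000 ≈ 0.836600
step 7 [7y] bond c/1=17/200: DF=(106119/80000 − 17/200·(0.989000+0.950600+0.940400+0.901500+0.866500+0.836600))/(1+17/200) = 7929/10000 ≈ 0.792900
step 8 [8y] zero: DF = P = 769/1000 ≈ 0.769000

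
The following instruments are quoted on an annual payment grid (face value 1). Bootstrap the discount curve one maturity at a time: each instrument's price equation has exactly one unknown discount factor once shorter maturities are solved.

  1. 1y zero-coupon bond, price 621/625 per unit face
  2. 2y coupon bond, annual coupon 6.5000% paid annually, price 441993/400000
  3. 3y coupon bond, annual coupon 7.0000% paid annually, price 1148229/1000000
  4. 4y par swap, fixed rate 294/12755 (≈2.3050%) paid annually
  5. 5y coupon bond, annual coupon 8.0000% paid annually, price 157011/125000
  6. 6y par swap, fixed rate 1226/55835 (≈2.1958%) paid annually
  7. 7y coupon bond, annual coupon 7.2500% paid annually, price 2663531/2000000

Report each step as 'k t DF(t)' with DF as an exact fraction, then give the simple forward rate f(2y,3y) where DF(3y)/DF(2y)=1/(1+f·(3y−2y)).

step 1 [1y] zero: DF = P = 621/625 ≈ 0.993600
step 2 [2y] bond c/1=13/200: DF=(441993/400000 − 13/200·(0.993600))/(1+13/200) = 9769/10000 ≈ 0.976900
step 3 [3y] bond c/1=7/100: DF=(1148229/1000000 − 7/100·(0.993600+0.976900))/(1+7/100) = 4721/5000 ≈ 0.944200
step 4 [4y] swap r/1=294/12755: DF=(1 − 294/12755·(0.993600+0.976900+0.944200))/(1+294/12755) = 4559/5000 ≈ 0.911800
step 5 [5y] bond c/1=2/25: DF=(157011/125000 − 2/25·(0.993600+0.976900+0.944200+0.911800))/(1+2/25) = 2199/2500 ≈ 0.879600
step 6 [6y] swap r/1=1226/55835: DF=(1 − 1226/55835·(0.993600+0.976900+0.944200+0.911800+0.879600))/(1+1226/55835) = 4387/5000 ≈ 0.877400
step 7 [7y] bond c/1=29/400: DF=(2663531/2000000 − 29/400·(0.993600+0.976900+0.944200+0.911800+0.879600+0.877400))/(1+29/400) = 8643/10000 ≈ 0.864300

1 1 621/625
2 2 9769/10000
3 3 4721/5000
4 4 4559/5000
5 5 2199/2500
6 6 4387/5000
7 7 8643/10000
f(2y,3y) = ((9769/10000)/(4721/5000) − 1)/(1) = 327/9442 ≈ 3.4632%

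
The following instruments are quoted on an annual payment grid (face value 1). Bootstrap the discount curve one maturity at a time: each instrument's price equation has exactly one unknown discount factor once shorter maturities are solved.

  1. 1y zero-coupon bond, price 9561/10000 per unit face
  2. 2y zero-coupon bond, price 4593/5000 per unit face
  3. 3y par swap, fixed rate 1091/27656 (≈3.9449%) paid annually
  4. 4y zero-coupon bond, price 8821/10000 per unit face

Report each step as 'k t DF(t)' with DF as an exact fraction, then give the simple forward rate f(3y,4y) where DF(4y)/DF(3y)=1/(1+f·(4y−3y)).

step 1 [1y] zero: DF = P = 9561/10000 ≈ 0.956100
step 2 [2y] zero: DF = P = 4593/5000 ≈ 0.918600
step 3 [3y] swap r/1=1091/27656: DF=(1 − 1091/27656·(0.956100+0.918600))/(1+1091/27656) = 8909/10000 ≈ 0.890900
step 4 [4y] zero: DF = P = 8821/10000 ≈ 0.882100

1 1 9561/10000
2 2 4593/5000
3 3 8909/10000
4 4 8821/10000
f(3y,4y) = ((8909/10000)/(8821/10000) − 1)/(1) = 88/8821 ≈ 0.9976%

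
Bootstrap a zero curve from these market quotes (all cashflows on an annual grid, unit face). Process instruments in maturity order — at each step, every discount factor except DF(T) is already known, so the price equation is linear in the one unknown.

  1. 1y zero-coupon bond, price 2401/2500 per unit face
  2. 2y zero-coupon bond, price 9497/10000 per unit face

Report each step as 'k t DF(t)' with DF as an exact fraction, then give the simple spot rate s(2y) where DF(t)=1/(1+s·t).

1 1 2401/2500
2 2 9497/10000
s(2y) = (1/(9497/10000) − 1)/(2) = 503/18994 ≈ 2.6482%

step 1 [1y] zero: DF = P = 2401/2500 ≈ 0.960400
step 2 [2y] zero: DF = P = 9497/10000 ≈ 0.949700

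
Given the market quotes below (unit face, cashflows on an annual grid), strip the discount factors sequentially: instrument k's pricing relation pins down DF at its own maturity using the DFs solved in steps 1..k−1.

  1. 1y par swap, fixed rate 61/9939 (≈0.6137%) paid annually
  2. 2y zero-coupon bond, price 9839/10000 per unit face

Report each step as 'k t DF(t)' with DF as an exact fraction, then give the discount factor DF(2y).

step 1 [1y] swap r/1=61/9939: DF=(1 − 61/9939·(0))/(1+61/9939) = 9939/10000 ≈ 0.993900
step 2 [2y] zero: DF = P = 9839/10000 ≈ 0.983900

1 1 9939/10000
2 2 9839/10000
DF(2y) = 9839/10000 ≈ 0.983900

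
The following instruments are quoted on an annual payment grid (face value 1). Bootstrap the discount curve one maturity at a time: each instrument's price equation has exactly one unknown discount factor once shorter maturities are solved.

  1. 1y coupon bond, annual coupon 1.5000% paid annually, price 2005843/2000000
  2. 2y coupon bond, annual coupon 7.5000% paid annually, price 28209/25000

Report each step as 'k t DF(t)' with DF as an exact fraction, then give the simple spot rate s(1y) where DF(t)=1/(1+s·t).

1 1 9881/10000
2 2 9807/10000
s(1y) = (1/(9881/10000) − 1)/(1) = 119/9881 ≈ 1.2043%

step 1 [1y] bond c/1=3/200: DF=(2005843/2000000 − 3/200·(0))/(1+3/200) = 9881/10000 ≈ 0.988100
step 2 [2y] bond c/1=3/40: DF=(28209/25000 − 3/40·(0.988100))/(1+3/40) = 9807/10000 ≈ 0.980700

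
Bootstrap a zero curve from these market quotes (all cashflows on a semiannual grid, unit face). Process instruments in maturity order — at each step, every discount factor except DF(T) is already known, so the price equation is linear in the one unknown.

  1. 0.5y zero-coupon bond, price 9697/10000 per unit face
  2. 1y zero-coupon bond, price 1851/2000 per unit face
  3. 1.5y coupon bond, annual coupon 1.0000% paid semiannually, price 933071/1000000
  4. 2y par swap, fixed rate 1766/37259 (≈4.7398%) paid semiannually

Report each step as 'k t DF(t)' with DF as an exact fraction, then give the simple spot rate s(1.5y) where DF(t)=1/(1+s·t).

1 1/2 9697/10000
2 1 1851/2000
3 3/2 919/1000
4 2 9117/10000
s(1.5y) = (1/(919/1000) − 1)/(3/2) = 54/919 ≈ 5.8760%

step 1 [0.5y] zero: DF = P = 9697/10000 ≈ 0.969700
step 2 [1y] zero: DF = P = 1851/2000 ≈ 0.925500
step 3 [1.5y] bond c/2=1/200: DF=(933071/1000000 − 1/200·(0.969700+0.925500))/(1+1/200) = 919/1000 ≈ 0.919000
step 4 [2y] swap r/2=883/37259: DF=(1 − 883/37259·(0.969700+0.925500+0.919000))/(1+883/37259) = 9117/10000 ≈ 0.911700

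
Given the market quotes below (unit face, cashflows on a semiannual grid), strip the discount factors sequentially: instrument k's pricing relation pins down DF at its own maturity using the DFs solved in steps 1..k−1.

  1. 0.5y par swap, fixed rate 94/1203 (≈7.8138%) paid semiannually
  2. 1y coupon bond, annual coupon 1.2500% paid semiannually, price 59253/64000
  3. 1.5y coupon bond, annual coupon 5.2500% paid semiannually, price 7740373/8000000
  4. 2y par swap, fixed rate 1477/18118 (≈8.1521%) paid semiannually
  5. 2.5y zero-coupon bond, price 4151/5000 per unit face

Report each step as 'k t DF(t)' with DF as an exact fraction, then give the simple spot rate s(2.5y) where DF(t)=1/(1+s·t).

1 1/2 1203/1250
2 1 9141/10000
3 3/2 2237/2500
4 2 8523/10000
5 5/2 4151/5000
s(2.5y) = (1/(4151/5000) − 1)/(5/2) = 1698/20755 ≈ 8.1812%

step 1 [0.5y] swap r/2=47/1203: DF=(1 − 47/1203·(0))/(1+47/1203) = 1203/1250 ≈ 0.962400
step 2 [1y] bond c/2=1/160: DF=(59253/64000 − 1/160·(0.962400))/(1+1/160) = 9141/10000 ≈ 0.914100
step 3 [1.5y] bond c/2=21/800: DF=(7740373/8000000 − 21/800·(0.962400+0.914100))/(1+21/800) = 2237/2500 ≈ 0.894800
step 4 [2y] swap r/2=1477/36236: DF=(1 − 1477/36236·(0.962400+0.914100+0.894800))/(1+1477/36236) = 8523/10000 ≈ 0.852300
step 5 [2.5y] zero: DF = P = 4151/5000 ≈ 0.830200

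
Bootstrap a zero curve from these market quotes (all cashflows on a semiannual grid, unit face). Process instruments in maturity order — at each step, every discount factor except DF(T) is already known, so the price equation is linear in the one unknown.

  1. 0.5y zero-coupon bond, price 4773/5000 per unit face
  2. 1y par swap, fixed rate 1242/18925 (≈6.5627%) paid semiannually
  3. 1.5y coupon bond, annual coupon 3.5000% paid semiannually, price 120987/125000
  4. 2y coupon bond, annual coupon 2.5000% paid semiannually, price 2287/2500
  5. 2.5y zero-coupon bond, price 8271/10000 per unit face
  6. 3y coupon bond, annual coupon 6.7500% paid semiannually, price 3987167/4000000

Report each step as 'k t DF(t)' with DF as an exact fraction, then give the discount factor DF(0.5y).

step 1 [0.5y] zero: DF = P = 4773/5000 ≈ 0.954600
step 2 [1y] swap r/2=621/18925: DF=(1 − 621/18925·(0.954600))/(1+621/18925) = 9379/10000 ≈ 0.937900
step 3 [1.5y] bond c/2=7/400: DF=(120987/125000 − 7/400·(0.954600+0.937900))/(1+7/400) = 9187/10000 ≈ 0.918700
step 4 [2y] bond c/2=1/80: DF=(2287/2500 − 1/80·(0.954600+0.937900+0.918700))/(1+1/80) = 543/625 ≈ 0.868800
step 5 [2.5y] zero: DF = P = 8271/10000 ≈ 0.827100
step 6 [3y] bond c/2=27/800: DF=(3987167/4000000 − 27/800·(0.954600+0.937900+0.918700+0.868800+0.827100))/(1+27/800) = 8171/10000 ≈ 0.817100

1 1/2 4773/5000
2 1 9379/10000
3 3/2 9187/10000
4 2 543/625
5 5/2 8271/10000
6 3 8171/10000
DF(0.5y) = 4773/5000 ≈ 0.954600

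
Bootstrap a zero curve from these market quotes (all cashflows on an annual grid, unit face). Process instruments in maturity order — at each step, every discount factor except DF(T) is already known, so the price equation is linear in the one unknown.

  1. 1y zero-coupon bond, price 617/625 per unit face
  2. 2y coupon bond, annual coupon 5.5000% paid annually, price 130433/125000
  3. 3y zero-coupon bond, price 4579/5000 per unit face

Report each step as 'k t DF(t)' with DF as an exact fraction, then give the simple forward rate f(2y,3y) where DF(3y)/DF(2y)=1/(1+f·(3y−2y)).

1 1 617/625
2 2 586/625
3 3 4579/5000
f(2y,3y) = ((586/625)/(4579/5000) − 1)/(1) = 109/4579 ≈ 2.3804%

step 1 [1y] zero: DF = P = 617/625 ≈ 0.987200
step 2 [2y] bond c/1=11/200: DF=(130433/125000 − 11/200·(0.987200))/(1+11/200) = 586/625 ≈ 0.937600
step 3 [3y] zero: DF = P = 4579/5000 ≈ 0.915800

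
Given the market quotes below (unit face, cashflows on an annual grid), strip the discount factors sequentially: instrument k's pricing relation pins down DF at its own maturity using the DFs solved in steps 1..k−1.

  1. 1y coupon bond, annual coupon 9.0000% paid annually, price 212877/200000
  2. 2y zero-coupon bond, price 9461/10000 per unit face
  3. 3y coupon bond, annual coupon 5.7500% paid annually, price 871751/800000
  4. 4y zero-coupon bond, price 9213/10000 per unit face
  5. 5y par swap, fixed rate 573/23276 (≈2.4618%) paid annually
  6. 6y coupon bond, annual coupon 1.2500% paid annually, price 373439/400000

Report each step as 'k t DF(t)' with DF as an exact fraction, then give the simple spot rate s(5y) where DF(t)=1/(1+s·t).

step 1 [1y] bond c/1=9/100: DF=(212877/200000 − 9/100·(0))/(1+9/100) = 1953/2000 ≈ 0.976500
step 2 [2y] zero: DF = P = 9461/10000 ≈ 0.946100
step 3 [3y] bond c/1=23/400: DF=(871751/800000 − 23/400·(0.976500+0.946100))/(1+23/400) = 9259/10000 ≈ 0.925900
step 4 [4y] zero: DF = P = 9213/10000 ≈ 0.921300
step 5 [5y] swap r/1=573/23276: DF=(1 − 573/23276·(0.976500+0.946100+0.925900+0.921300))/(1+573/23276) = 4427/5000 ≈ 0.885400
step 6 [6y] bond c/1=1/80: DF=(373439/400000 − 1/80·(0.976500+0.946100+0.925900+0.921300+0.885400))/(1+1/80) = 4323/5000 ≈ 0.864600

1 1 1953/2000
2 2 9461/10000
3 3 9259/10000
4 4 9213/10000
5 5 4427/5000
6 6 4323/5000
s(5y) = (1/(4427/5000) − 1)/(5) = 573/22135 ≈ 2.5887%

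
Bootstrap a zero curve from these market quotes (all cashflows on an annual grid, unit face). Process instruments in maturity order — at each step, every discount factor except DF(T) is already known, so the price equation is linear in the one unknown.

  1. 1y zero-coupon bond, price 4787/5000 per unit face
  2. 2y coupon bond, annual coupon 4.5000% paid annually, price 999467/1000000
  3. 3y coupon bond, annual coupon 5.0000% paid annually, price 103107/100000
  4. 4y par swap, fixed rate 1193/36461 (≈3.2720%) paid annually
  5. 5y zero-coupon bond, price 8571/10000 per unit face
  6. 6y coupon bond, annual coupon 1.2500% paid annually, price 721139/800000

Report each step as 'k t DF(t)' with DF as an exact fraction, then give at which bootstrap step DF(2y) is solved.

step 1 [1y] zero: DF = P = 4787/5000 ≈ 0.957400
step 2 [2y] bond c/1=9/200: DF=(999467/1000000 − 9/200·(0.957400))/(1+9/200) = 572/625 ≈ 0.915200
step 3 [3y] bond c/1=1/20: DF=(103107/100000 − 1/20·(0.957400+0.915200))/(1+1/20) = 558/625 ≈ 0.892800
step 4 [4y] swap r/1=1193/36461: DF=(1 − 1193/36461·(0.957400+0.915200+0.892800))/(1+1193/36461) = 8807/10000 ≈ 0.880700
step 5 [5y] zero: DF = P = 8571/10000 ≈ 0.857100
step 6 [6y] bond c/1=1/80: DF=(721139/800000 − 1/80·(0.957400+0.915200+0.892800+0.880700+0.857100))/(1+1/80) = 8347/10000 ≈ 0.834700

1 1 4787/5000
2 2 572/625
3 3 558/625
4 4 8807/10000
5 5 8571/10000
6 6 8347/10000
DF(2y) is solved at step 2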